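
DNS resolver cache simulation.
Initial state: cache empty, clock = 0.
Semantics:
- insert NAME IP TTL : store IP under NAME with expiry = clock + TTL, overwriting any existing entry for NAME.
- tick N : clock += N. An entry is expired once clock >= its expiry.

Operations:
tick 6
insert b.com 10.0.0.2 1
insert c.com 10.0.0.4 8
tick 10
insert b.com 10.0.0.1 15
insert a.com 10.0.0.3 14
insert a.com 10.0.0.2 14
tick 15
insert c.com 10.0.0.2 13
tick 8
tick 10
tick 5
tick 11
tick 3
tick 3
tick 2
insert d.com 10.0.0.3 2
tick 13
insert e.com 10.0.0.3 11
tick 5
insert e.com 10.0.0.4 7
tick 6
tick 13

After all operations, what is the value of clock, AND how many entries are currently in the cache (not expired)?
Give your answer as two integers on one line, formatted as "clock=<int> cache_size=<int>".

Answer: clock=110 cache_size=0

Derivation:
Op 1: tick 6 -> clock=6.
Op 2: insert b.com -> 10.0.0.2 (expiry=6+1=7). clock=6
Op 3: insert c.com -> 10.0.0.4 (expiry=6+8=14). clock=6
Op 4: tick 10 -> clock=16. purged={b.com,c.com}
Op 5: insert b.com -> 10.0.0.1 (expiry=16+15=31). clock=16
Op 6: insert a.com -> 10.0.0.3 (expiry=16+14=30). clock=16
Op 7: insert a.com -> 10.0.0.2 (expiry=16+14=30). clock=16
Op 8: tick 15 -> clock=31. purged={a.com,b.com}
Op 9: insert c.com -> 10.0.0.2 (expiry=31+13=44). clock=31
Op 10: tick 8 -> clock=39.
Op 11: tick 10 -> clock=49. purged={c.com}
Op 12: tick 5 -> clock=54.
Op 13: tick 11 -> clock=65.
Op 14: tick 3 -> clock=68.
Op 15: tick 3 -> clock=71.
Op 16: tick 2 -> clock=73.
Op 17: insert d.com -> 10.0.0.3 (expiry=73+2=75). clock=73
Op 18: tick 13 -> clock=86. purged={d.com}
Op 19: insert e.com -> 10.0.0.3 (expiry=86+11=97). clock=86
Op 20: tick 5 -> clock=91.
Op 21: insert e.com -> 10.0.0.4 (expiry=91+7=98). clock=91
Op 22: tick 6 -> clock=97.
Op 23: tick 13 -> clock=110. purged={e.com}
Final clock = 110
Final cache (unexpired): {} -> size=0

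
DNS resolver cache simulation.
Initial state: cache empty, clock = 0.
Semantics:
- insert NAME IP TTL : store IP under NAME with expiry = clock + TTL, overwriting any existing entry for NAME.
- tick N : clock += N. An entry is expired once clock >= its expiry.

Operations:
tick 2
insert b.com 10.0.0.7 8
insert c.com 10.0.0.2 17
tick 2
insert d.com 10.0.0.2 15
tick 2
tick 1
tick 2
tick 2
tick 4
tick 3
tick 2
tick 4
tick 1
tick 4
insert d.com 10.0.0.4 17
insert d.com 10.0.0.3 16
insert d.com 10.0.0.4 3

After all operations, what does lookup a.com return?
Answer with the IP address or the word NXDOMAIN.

Op 1: tick 2 -> clock=2.
Op 2: insert b.com -> 10.0.0.7 (expiry=2+8=10). clock=2
Op 3: insert c.com -> 10.0.0.2 (expiry=2+17=19). clock=2
Op 4: tick 2 -> clock=4.
Op 5: insert d.com -> 10.0.0.2 (expiry=4+15=19). clock=4
Op 6: tick 2 -> clock=6.
Op 7: tick 1 -> clock=7.
Op 8: tick 2 -> clock=9.
Op 9: tick 2 -> clock=11. purged={b.com}
Op 10: tick 4 -> clock=15.
Op 11: tick 3 -> clock=18.
Op 12: tick 2 -> clock=20. purged={c.com,d.com}
Op 13: tick 4 -> clock=24.
Op 14: tick 1 -> clock=25.
Op 15: tick 4 -> clock=29.
Op 16: insert d.com -> 10.0.0.4 (expiry=29+17=46). clock=29
Op 17: insert d.com -> 10.0.0.3 (expiry=29+16=45). clock=29
Op 18: insert d.com -> 10.0.0.4 (expiry=29+3=32). clock=29
lookup a.com: not in cache (expired or never inserted)

Answer: NXDOMAIN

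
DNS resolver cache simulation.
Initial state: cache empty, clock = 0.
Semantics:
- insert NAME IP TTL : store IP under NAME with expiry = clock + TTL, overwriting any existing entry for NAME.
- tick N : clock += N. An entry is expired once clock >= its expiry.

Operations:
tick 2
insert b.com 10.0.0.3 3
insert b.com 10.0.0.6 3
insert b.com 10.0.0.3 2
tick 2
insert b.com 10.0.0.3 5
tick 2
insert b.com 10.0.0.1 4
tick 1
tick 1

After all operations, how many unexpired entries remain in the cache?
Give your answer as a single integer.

Answer: 1

Derivation:
Op 1: tick 2 -> clock=2.
Op 2: insert b.com -> 10.0.0.3 (expiry=2+3=5). clock=2
Op 3: insert b.com -> 10.0.0.6 (expiry=2+3=5). clock=2
Op 4: insert b.com -> 10.0.0.3 (expiry=2+2=4). clock=2
Op 5: tick 2 -> clock=4. purged={b.com}
Op 6: insert b.com -> 10.0.0.3 (expiry=4+5=9). clock=4
Op 7: tick 2 -> clock=6.
Op 8: insert b.com -> 10.0.0.1 (expiry=6+4=10). clock=6
Op 9: tick 1 -> clock=7.
Op 10: tick 1 -> clock=8.
Final cache (unexpired): {b.com} -> size=1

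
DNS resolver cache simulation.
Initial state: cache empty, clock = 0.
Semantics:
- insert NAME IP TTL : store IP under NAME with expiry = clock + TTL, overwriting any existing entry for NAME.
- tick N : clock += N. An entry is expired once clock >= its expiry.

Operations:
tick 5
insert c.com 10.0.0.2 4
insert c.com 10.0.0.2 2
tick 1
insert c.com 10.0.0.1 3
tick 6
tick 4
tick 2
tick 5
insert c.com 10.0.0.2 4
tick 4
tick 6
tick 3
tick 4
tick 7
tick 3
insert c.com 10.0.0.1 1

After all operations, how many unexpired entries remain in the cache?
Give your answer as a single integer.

Answer: 1

Derivation:
Op 1: tick 5 -> clock=5.
Op 2: insert c.com -> 10.0.0.2 (expiry=5+4=9). clock=5
Op 3: insert c.com -> 10.0.0.2 (expiry=5+2=7). clock=5
Op 4: tick 1 -> clock=6.
Op 5: insert c.com -> 10.0.0.1 (expiry=6+3=9). clock=6
Op 6: tick 6 -> clock=12. purged={c.com}
Op 7: tick 4 -> clock=16.
Op 8: tick 2 -> clock=18.
Op 9: tick 5 -> clock=23.
Op 10: insert c.com -> 10.0.0.2 (expiry=23+4=27). clock=23
Op 11: tick 4 -> clock=27. purged={c.com}
Op 12: tick 6 -> clock=33.
Op 13: tick 3 -> clock=36.
Op 14: tick 4 -> clock=40.
Op 15: tick 7 -> clock=47.
Op 16: tick 3 -> clock=50.
Op 17: insert c.com -> 10.0.0.1 (expiry=50+1=51). clock=50
Final cache (unexpired): {c.com} -> size=1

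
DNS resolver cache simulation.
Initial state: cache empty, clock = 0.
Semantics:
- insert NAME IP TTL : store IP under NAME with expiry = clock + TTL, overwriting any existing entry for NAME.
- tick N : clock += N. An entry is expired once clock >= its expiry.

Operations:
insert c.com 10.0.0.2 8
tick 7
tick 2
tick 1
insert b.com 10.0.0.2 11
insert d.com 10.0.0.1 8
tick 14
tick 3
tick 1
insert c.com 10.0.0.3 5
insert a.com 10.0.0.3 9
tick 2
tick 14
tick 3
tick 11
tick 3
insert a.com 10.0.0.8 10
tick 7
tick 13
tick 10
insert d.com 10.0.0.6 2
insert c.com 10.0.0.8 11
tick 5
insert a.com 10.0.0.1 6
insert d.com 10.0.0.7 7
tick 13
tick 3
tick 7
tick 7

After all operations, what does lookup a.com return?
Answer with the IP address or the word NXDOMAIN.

Answer: NXDOMAIN

Derivation:
Op 1: insert c.com -> 10.0.0.2 (expiry=0+8=8). clock=0
Op 2: tick 7 -> clock=7.
Op 3: tick 2 -> clock=9. purged={c.com}
Op 4: tick 1 -> clock=10.
Op 5: insert b.com -> 10.0.0.2 (expiry=10+11=21). clock=10
Op 6: insert d.com -> 10.0.0.1 (expiry=10+8=18). clock=10
Op 7: tick 14 -> clock=24. purged={b.com,d.com}
Op 8: tick 3 -> clock=27.
Op 9: tick 1 -> clock=28.
Op 10: insert c.com -> 10.0.0.3 (expiry=28+5=33). clock=28
Op 11: insert a.com -> 10.0.0.3 (expiry=28+9=37). clock=28
Op 12: tick 2 -> clock=30.
Op 13: tick 14 -> clock=44. purged={a.com,c.com}
Op 14: tick 3 -> clock=47.
Op 15: tick 11 -> clock=58.
Op 16: tick 3 -> clock=61.
Op 17: insert a.com -> 10.0.0.8 (expiry=61+10=71). clock=61
Op 18: tick 7 -> clock=68.
Op 19: tick 13 -> clock=81. purged={a.com}
Op 20: tick 10 -> clock=91.
Op 21: insert d.com -> 10.0.0.6 (expiry=91+2=93). clock=91
Op 22: insert c.com -> 10.0.0.8 (expiry=91+11=102). clock=91
Op 23: tick 5 -> clock=96. purged={d.com}
Op 24: insert a.com -> 10.0.0.1 (expiry=96+6=102). clock=96
Op 25: insert d.com -> 10.0.0.7 (expiry=96+7=103). clock=96
Op 26: tick 13 -> clock=109. purged={a.com,c.com,d.com}
Op 27: tick 3 -> clock=112.
Op 28: tick 7 -> clock=119.
Op 29: tick 7 -> clock=126.
lookup a.com: not in cache (expired or never inserted)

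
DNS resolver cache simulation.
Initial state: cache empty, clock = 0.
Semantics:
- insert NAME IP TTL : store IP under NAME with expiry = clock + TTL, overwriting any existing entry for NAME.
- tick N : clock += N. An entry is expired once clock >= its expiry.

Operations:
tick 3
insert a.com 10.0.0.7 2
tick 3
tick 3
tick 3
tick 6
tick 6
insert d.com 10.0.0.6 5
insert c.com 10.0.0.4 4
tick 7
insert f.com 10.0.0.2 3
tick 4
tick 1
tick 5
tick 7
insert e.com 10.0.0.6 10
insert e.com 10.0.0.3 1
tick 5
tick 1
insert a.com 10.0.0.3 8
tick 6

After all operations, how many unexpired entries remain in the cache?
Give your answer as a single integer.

Op 1: tick 3 -> clock=3.
Op 2: insert a.com -> 10.0.0.7 (expiry=3+2=5). clock=3
Op 3: tick 3 -> clock=6. purged={a.com}
Op 4: tick 3 -> clock=9.
Op 5: tick 3 -> clock=12.
Op 6: tick 6 -> clock=18.
Op 7: tick 6 -> clock=24.
Op 8: insert d.com -> 10.0.0.6 (expiry=24+5=29). clock=24
Op 9: insert c.com -> 10.0.0.4 (expiry=24+4=28). clock=24
Op 10: tick 7 -> clock=31. purged={c.com,d.com}
Op 11: insert f.com -> 10.0.0.2 (expiry=31+3=34). clock=31
Op 12: tick 4 -> clock=35. purged={f.com}
Op 13: tick 1 -> clock=36.
Op 14: tick 5 -> clock=41.
Op 15: tick 7 -> clock=48.
Op 16: insert e.com -> 10.0.0.6 (expiry=48+10=58). clock=48
Op 17: insert e.com -> 10.0.0.3 (expiry=48+1=49). clock=48
Op 18: tick 5 -> clock=53. purged={e.com}
Op 19: tick 1 -> clock=54.
Op 20: insert a.com -> 10.0.0.3 (expiry=54+8=62). clock=54
Op 21: tick 6 -> clock=60.
Final cache (unexpired): {a.com} -> size=1

Answer: 1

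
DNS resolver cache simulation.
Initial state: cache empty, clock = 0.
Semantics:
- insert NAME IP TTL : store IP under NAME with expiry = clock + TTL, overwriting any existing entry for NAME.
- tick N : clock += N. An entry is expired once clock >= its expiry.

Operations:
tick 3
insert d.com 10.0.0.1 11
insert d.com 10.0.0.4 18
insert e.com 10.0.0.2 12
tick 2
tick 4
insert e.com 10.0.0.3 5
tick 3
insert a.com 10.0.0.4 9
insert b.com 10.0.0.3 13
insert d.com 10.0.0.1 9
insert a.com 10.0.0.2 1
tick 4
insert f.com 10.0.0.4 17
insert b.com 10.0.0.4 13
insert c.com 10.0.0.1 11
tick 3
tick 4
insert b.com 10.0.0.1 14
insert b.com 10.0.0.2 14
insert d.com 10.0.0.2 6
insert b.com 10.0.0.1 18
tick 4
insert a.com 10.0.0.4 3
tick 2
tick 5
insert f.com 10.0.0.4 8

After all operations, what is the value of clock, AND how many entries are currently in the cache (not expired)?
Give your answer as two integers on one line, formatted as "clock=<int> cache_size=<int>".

Op 1: tick 3 -> clock=3.
Op 2: insert d.com -> 10.0.0.1 (expiry=3+11=14). clock=3
Op 3: insert d.com -> 10.0.0.4 (expiry=3+18=21). clock=3
Op 4: insert e.com -> 10.0.0.2 (expiry=3+12=15). clock=3
Op 5: tick 2 -> clock=5.
Op 6: tick 4 -> clock=9.
Op 7: insert e.com -> 10.0.0.3 (expiry=9+5=14). clock=9
Op 8: tick 3 -> clock=12.
Op 9: insert a.com -> 10.0.0.4 (expiry=12+9=21). clock=12
Op 10: insert b.com -> 10.0.0.3 (expiry=12+13=25). clock=12
Op 11: insert d.com -> 10.0.0.1 (expiry=12+9=21). clock=12
Op 12: insert a.com -> 10.0.0.2 (expiry=12+1=13). clock=12
Op 13: tick 4 -> clock=16. purged={a.com,e.com}
Op 14: insert f.com -> 10.0.0.4 (expiry=16+17=33). clock=16
Op 15: insert b.com -> 10.0.0.4 (expiry=16+13=29). clock=16
Op 16: insert c.com -> 10.0.0.1 (expiry=16+11=27). clock=16
Op 17: tick 3 -> clock=19.
Op 18: tick 4 -> clock=23. purged={d.com}
Op 19: insert b.com -> 10.0.0.1 (expiry=23+14=37). clock=23
Op 20: insert b.com -> 10.0.0.2 (expiry=23+14=37). clock=23
Op 21: insert d.com -> 10.0.0.2 (expiry=23+6=29). clock=23
Op 22: insert b.com -> 10.0.0.1 (expiry=23+18=41). clock=23
Op 23: tick 4 -> clock=27. purged={c.com}
Op 24: insert a.com -> 10.0.0.4 (expiry=27+3=30). clock=27
Op 25: tick 2 -> clock=29. purged={d.com}
Op 26: tick 5 -> clock=34. purged={a.com,f.com}
Op 27: insert f.com -> 10.0.0.4 (expiry=34+8=42). clock=34
Final clock = 34
Final cache (unexpired): {b.com,f.com} -> size=2

Answer: clock=34 cache_size=2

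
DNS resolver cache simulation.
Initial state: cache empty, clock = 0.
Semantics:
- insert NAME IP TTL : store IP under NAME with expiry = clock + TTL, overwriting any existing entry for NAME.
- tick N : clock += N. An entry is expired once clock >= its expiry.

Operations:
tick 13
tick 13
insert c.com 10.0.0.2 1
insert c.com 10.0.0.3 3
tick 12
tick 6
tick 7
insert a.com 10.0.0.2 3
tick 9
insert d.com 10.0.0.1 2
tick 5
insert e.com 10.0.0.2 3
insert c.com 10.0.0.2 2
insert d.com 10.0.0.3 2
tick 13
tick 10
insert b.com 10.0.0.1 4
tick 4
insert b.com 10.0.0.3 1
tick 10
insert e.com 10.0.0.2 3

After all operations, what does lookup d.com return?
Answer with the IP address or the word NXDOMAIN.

Op 1: tick 13 -> clock=13.
Op 2: tick 13 -> clock=26.
Op 3: insert c.com -> 10.0.0.2 (expiry=26+1=27). clock=26
Op 4: insert c.com -> 10.0.0.3 (expiry=26+3=29). clock=26
Op 5: tick 12 -> clock=38. purged={c.com}
Op 6: tick 6 -> clock=44.
Op 7: tick 7 -> clock=51.
Op 8: insert a.com -> 10.0.0.2 (expiry=51+3=54). clock=51
Op 9: tick 9 -> clock=60. purged={a.com}
Op 10: insert d.com -> 10.0.0.1 (expiry=60+2=62). clock=60
Op 11: tick 5 -> clock=65. purged={d.com}
Op 12: insert e.com -> 10.0.0.2 (expiry=65+3=68). clock=65
Op 13: insert c.com -> 10.0.0.2 (expiry=65+2=67). clock=65
Op 14: insert d.com -> 10.0.0.3 (expiry=65+2=67). clock=65
Op 15: tick 13 -> clock=78. purged={c.com,d.com,e.com}
Op 16: tick 10 -> clock=88.
Op 17: insert b.com -> 10.0.0.1 (expiry=88+4=92). clock=88
Op 18: tick 4 -> clock=92. purged={b.com}
Op 19: insert b.com -> 10.0.0.3 (expiry=92+1=93). clock=92
Op 20: tick 10 -> clock=102. purged={b.com}
Op 21: insert e.com -> 10.0.0.2 (expiry=102+3=105). clock=102
lookup d.com: not in cache (expired or never inserted)

Answer: NXDOMAIN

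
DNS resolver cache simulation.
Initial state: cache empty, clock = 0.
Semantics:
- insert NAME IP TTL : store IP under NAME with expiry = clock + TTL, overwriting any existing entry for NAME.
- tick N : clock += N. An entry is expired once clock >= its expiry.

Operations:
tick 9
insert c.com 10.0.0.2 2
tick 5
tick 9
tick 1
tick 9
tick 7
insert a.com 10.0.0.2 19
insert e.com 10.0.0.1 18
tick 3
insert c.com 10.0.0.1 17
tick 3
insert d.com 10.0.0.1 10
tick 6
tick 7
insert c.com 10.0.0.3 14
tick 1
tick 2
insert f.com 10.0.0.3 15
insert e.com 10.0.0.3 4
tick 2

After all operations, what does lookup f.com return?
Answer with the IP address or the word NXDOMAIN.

Answer: 10.0.0.3

Derivation:
Op 1: tick 9 -> clock=9.
Op 2: insert c.com -> 10.0.0.2 (expiry=9+2=11). clock=9
Op 3: tick 5 -> clock=14. purged={c.com}
Op 4: tick 9 -> clock=23.
Op 5: tick 1 -> clock=24.
Op 6: tick 9 -> clock=33.
Op 7: tick 7 -> clock=40.
Op 8: insert a.com -> 10.0.0.2 (expiry=40+19=59). clock=40
Op 9: insert e.com -> 10.0.0.1 (expiry=40+18=58). clock=40
Op 10: tick 3 -> clock=43.
Op 11: insert c.com -> 10.0.0.1 (expiry=43+17=60). clock=43
Op 12: tick 3 -> clock=46.
Op 13: insert d.com -> 10.0.0.1 (expiry=46+10=56). clock=46
Op 14: tick 6 -> clock=52.
Op 15: tick 7 -> clock=59. purged={a.com,d.com,e.com}
Op 16: insert c.com -> 10.0.0.3 (expiry=59+14=73). clock=59
Op 17: tick 1 -> clock=60.
Op 18: tick 2 -> clock=62.
Op 19: insert f.com -> 10.0.0.3 (expiry=62+15=77). clock=62
Op 20: insert e.com -> 10.0.0.3 (expiry=62+4=66). clock=62
Op 21: tick 2 -> clock=64.
lookup f.com: present, ip=10.0.0.3 expiry=77 > clock=64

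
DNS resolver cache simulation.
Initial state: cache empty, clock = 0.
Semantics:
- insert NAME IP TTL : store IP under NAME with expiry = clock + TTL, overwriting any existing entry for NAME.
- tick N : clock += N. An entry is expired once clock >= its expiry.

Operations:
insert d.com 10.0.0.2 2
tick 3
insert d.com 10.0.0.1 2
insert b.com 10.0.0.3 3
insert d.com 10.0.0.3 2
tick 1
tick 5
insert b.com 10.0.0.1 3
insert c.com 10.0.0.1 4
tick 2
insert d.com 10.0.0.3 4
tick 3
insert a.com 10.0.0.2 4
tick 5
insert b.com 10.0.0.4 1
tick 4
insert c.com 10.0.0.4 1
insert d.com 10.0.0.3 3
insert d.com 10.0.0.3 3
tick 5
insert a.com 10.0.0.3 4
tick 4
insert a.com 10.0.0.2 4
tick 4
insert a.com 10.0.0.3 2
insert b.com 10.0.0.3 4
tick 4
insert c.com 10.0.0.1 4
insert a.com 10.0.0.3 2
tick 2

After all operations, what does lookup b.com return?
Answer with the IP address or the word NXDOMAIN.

Op 1: insert d.com -> 10.0.0.2 (expiry=0+2=2). clock=0
Op 2: tick 3 -> clock=3. purged={d.com}
Op 3: insert d.com -> 10.0.0.1 (expiry=3+2=5). clock=3
Op 4: insert b.com -> 10.0.0.3 (expiry=3+3=6). clock=3
Op 5: insert d.com -> 10.0.0.3 (expiry=3+2=5). clock=3
Op 6: tick 1 -> clock=4.
Op 7: tick 5 -> clock=9. purged={b.com,d.com}
Op 8: insert b.com -> 10.0.0.1 (expiry=9+3=12). clock=9
Op 9: insert c.com -> 10.0.0.1 (expiry=9+4=13). clock=9
Op 10: tick 2 -> clock=11.
Op 11: insert d.com -> 10.0.0.3 (expiry=11+4=15). clock=11
Op 12: tick 3 -> clock=14. purged={b.com,c.com}
Op 13: insert a.com -> 10.0.0.2 (expiry=14+4=18). clock=14
Op 14: tick 5 -> clock=19. purged={a.com,d.com}
Op 15: insert b.com -> 10.0.0.4 (expiry=19+1=20). clock=19
Op 16: tick 4 -> clock=23. purged={b.com}
Op 17: insert c.com -> 10.0.0.4 (expiry=23+1=24). clock=23
Op 18: insert d.com -> 10.0.0.3 (expiry=23+3=26). clock=23
Op 19: insert d.com -> 10.0.0.3 (expiry=23+3=26). clock=23
Op 20: tick 5 -> clock=28. purged={c.com,d.com}
Op 21: insert a.com -> 10.0.0.3 (expiry=28+4=32). clock=28
Op 22: tick 4 -> clock=32. purged={a.com}
Op 23: insert a.com -> 10.0.0.2 (expiry=32+4=36). clock=32
Op 24: tick 4 -> clock=36. purged={a.com}
Op 25: insert a.com -> 10.0.0.3 (expiry=36+2=38). clock=36
Op 26: insert b.com -> 10.0.0.3 (expiry=36+4=40). clock=36
Op 27: tick 4 -> clock=40. purged={a.com,b.com}
Op 28: insert c.com -> 10.0.0.1 (expiry=40+4=44). clock=40
Op 29: insert a.com -> 10.0.0.3 (expiry=40+2=42). clock=40
Op 30: tick 2 -> clock=42. purged={a.com}
lookup b.com: not in cache (expired or never inserted)

Answer: NXDOMAIN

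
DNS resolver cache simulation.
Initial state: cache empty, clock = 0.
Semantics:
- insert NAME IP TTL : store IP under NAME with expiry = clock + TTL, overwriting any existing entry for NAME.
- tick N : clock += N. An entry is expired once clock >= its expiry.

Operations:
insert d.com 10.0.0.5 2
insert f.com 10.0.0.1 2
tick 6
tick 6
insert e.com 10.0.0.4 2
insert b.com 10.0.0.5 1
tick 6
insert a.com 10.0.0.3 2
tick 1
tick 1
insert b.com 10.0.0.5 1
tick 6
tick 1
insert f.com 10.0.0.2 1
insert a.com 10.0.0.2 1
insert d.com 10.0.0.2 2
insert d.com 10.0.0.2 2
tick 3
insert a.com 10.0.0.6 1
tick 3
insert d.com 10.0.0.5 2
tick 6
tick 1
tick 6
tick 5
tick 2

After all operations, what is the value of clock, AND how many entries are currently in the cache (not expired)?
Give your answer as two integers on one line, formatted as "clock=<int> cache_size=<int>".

Answer: clock=53 cache_size=0

Derivation:
Op 1: insert d.com -> 10.0.0.5 (expiry=0+2=2). clock=0
Op 2: insert f.com -> 10.0.0.1 (expiry=0+2=2). clock=0
Op 3: tick 6 -> clock=6. purged={d.com,f.com}
Op 4: tick 6 -> clock=12.
Op 5: insert e.com -> 10.0.0.4 (expiry=12+2=14). clock=12
Op 6: insert b.com -> 10.0.0.5 (expiry=12+1=13). clock=12
Op 7: tick 6 -> clock=18. purged={b.com,e.com}
Op 8: insert a.com -> 10.0.0.3 (expiry=18+2=20). clock=18
Op 9: tick 1 -> clock=19.
Op 10: tick 1 -> clock=20. purged={a.com}
Op 11: insert b.com -> 10.0.0.5 (expiry=20+1=21). clock=20
Op 12: tick 6 -> clock=26. purged={b.com}
Op 13: tick 1 -> clock=27.
Op 14: insert f.com -> 10.0.0.2 (expiry=27+1=28). clock=27
Op 15: insert a.com -> 10.0.0.2 (expiry=27+1=28). clock=27
Op 16: insert d.com -> 10.0.0.2 (expiry=27+2=29). clock=27
Op 17: insert d.com -> 10.0.0.2 (expiry=27+2=29). clock=27
Op 18: tick 3 -> clock=30. purged={a.com,d.com,f.com}
Op 19: insert a.com -> 10.0.0.6 (expiry=30+1=31). clock=30
Op 20: tick 3 -> clock=33. purged={a.com}
Op 21: insert d.com -> 10.0.0.5 (expiry=33+2=35). clock=33
Op 22: tick 6 -> clock=39. purged={d.com}
Op 23: tick 1 -> clock=40.
Op 24: tick 6 -> clock=46.
Op 25: tick 5 -> clock=51.
Op 26: tick 2 -> clock=53.
Final clock = 53
Final cache (unexpired): {} -> size=0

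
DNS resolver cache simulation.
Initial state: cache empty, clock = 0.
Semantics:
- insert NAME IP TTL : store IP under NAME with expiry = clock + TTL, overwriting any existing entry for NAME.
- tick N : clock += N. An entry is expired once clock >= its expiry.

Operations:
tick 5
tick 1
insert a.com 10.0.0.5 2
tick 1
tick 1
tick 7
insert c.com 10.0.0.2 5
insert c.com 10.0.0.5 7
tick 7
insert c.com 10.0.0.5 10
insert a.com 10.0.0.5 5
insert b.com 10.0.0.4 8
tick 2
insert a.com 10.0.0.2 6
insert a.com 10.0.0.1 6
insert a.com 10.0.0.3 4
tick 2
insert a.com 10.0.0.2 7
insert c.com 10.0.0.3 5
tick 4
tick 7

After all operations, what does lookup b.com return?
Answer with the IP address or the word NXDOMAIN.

Answer: NXDOMAIN

Derivation:
Op 1: tick 5 -> clock=5.
Op 2: tick 1 -> clock=6.
Op 3: insert a.com -> 10.0.0.5 (expiry=6+2=8). clock=6
Op 4: tick 1 -> clock=7.
Op 5: tick 1 -> clock=8. purged={a.com}
Op 6: tick 7 -> clock=15.
Op 7: insert c.com -> 10.0.0.2 (expiry=15+5=20). clock=15
Op 8: insert c.com -> 10.0.0.5 (expiry=15+7=22). clock=15
Op 9: tick 7 -> clock=22. purged={c.com}
Op 10: insert c.com -> 10.0.0.5 (expiry=22+10=32). clock=22
Op 11: insert a.com -> 10.0.0.5 (expiry=22+5=27). clock=22
Op 12: insert b.com -> 10.0.0.4 (expiry=22+8=30). clock=22
Op 13: tick 2 -> clock=24.
Op 14: insert a.com -> 10.0.0.2 (expiry=24+6=30). clock=24
Op 15: insert a.com -> 10.0.0.1 (expiry=24+6=30). clock=24
Op 16: insert a.com -> 10.0.0.3 (expiry=24+4=28). clock=24
Op 17: tick 2 -> clock=26.
Op 18: insert a.com -> 10.0.0.2 (expiry=26+7=33). clock=26
Op 19: insert c.com -> 10.0.0.3 (expiry=26+5=31). clock=26
Op 20: tick 4 -> clock=30. purged={b.com}
Op 21: tick 7 -> clock=37. purged={a.com,c.com}
lookup b.com: not in cache (expired or never inserted)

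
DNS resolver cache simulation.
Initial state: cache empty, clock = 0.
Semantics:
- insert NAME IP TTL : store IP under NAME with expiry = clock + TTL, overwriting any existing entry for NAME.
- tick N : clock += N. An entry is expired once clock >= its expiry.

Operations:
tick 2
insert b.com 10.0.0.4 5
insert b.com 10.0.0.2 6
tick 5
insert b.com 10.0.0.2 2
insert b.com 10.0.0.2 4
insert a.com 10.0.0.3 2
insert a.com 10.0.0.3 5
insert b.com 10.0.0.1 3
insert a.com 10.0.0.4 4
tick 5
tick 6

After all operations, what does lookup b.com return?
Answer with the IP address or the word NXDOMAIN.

Op 1: tick 2 -> clock=2.
Op 2: insert b.com -> 10.0.0.4 (expiry=2+5=7). clock=2
Op 3: insert b.com -> 10.0.0.2 (expiry=2+6=8). clock=2
Op 4: tick 5 -> clock=7.
Op 5: insert b.com -> 10.0.0.2 (expiry=7+2=9). clock=7
Op 6: insert b.com -> 10.0.0.2 (expiry=7+4=11). clock=7
Op 7: insert a.com -> 10.0.0.3 (expiry=7+2=9). clock=7
Op 8: insert a.com -> 10.0.0.3 (expiry=7+5=12). clock=7
Op 9: insert b.com -> 10.0.0.1 (expiry=7+3=10). clock=7
Op 10: insert a.com -> 10.0.0.4 (expiry=7+4=11). clock=7
Op 11: tick 5 -> clock=12. purged={a.com,b.com}
Op 12: tick 6 -> clock=18.
lookup b.com: not in cache (expired or never inserted)

Answer: NXDOMAIN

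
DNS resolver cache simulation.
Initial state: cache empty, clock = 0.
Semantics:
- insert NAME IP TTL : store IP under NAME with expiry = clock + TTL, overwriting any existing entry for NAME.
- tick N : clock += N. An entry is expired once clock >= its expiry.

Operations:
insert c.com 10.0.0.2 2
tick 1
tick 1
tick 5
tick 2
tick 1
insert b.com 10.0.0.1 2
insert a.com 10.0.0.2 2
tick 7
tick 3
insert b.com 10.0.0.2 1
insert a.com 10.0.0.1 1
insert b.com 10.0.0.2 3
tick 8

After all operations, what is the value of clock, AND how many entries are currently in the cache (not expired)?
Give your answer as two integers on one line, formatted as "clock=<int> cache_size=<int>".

Op 1: insert c.com -> 10.0.0.2 (expiry=0+2=2). clock=0
Op 2: tick 1 -> clock=1.
Op 3: tick 1 -> clock=2. purged={c.com}
Op 4: tick 5 -> clock=7.
Op 5: tick 2 -> clock=9.
Op 6: tick 1 -> clock=10.
Op 7: insert b.com -> 10.0.0.1 (expiry=10+2=12). clock=10
Op 8: insert a.com -> 10.0.0.2 (expiry=10+2=12). clock=10
Op 9: tick 7 -> clock=17. purged={a.com,b.com}
Op 10: tick 3 -> clock=20.
Op 11: insert b.com -> 10.0.0.2 (expiry=20+1=21). clock=20
Op 12: insert a.com -> 10.0.0.1 (expiry=20+1=21). clock=20
Op 13: insert b.com -> 10.0.0.2 (expiry=20+3=23). clock=20
Op 14: tick 8 -> clock=28. purged={a.com,b.com}
Final clock = 28
Final cache (unexpired): {} -> size=0

Answer: clock=28 cache_size=0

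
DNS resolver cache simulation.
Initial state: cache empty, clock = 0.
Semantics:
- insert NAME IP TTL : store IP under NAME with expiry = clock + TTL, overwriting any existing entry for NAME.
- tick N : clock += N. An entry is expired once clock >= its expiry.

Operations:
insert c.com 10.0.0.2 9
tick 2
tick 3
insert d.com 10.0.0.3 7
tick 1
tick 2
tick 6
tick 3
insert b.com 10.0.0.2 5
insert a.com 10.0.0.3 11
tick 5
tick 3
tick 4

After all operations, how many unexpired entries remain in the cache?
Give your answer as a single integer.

Answer: 0

Derivation:
Op 1: insert c.com -> 10.0.0.2 (expiry=0+9=9). clock=0
Op 2: tick 2 -> clock=2.
Op 3: tick 3 -> clock=5.
Op 4: insert d.com -> 10.0.0.3 (expiry=5+7=12). clock=5
Op 5: tick 1 -> clock=6.
Op 6: tick 2 -> clock=8.
Op 7: tick 6 -> clock=14. purged={c.com,d.com}
Op 8: tick 3 -> clock=17.
Op 9: insert b.com -> 10.0.0.2 (expiry=17+5=22). clock=17
Op 10: insert a.com -> 10.0.0.3 (expiry=17+11=28). clock=17
Op 11: tick 5 -> clock=22. purged={b.com}
Op 12: tick 3 -> clock=25.
Op 13: tick 4 -> clock=29. purged={a.com}
Final cache (unexpired): {} -> size=0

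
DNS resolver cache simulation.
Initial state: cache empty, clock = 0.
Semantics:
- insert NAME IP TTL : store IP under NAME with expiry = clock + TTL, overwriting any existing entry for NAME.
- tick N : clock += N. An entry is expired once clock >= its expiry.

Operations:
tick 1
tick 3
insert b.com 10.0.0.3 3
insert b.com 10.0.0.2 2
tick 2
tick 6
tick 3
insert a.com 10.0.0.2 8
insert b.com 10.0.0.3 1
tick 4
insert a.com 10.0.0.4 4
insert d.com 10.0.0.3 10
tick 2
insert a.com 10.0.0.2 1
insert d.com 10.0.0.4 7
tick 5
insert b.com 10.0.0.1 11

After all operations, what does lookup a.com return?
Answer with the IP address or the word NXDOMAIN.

Op 1: tick 1 -> clock=1.
Op 2: tick 3 -> clock=4.
Op 3: insert b.com -> 10.0.0.3 (expiry=4+3=7). clock=4
Op 4: insert b.com -> 10.0.0.2 (expiry=4+2=6). clock=4
Op 5: tick 2 -> clock=6. purged={b.com}
Op 6: tick 6 -> clock=12.
Op 7: tick 3 -> clock=15.
Op 8: insert a.com -> 10.0.0.2 (expiry=15+8=23). clock=15
Op 9: insert b.com -> 10.0.0.3 (expiry=15+1=16). clock=15
Op 10: tick 4 -> clock=19. purged={b.com}
Op 11: insert a.com -> 10.0.0.4 (expiry=19+4=23). clock=19
Op 12: insert d.com -> 10.0.0.3 (expiry=19+10=29). clock=19
Op 13: tick 2 -> clock=21.
Op 14: insert a.com -> 10.0.0.2 (expiry=21+1=22). clock=21
Op 15: insert d.com -> 10.0.0.4 (expiry=21+7=28). clock=21
Op 16: tick 5 -> clock=26. purged={a.com}
Op 17: insert b.com -> 10.0.0.1 (expiry=26+11=37). clock=26
lookup a.com: not in cache (expired or never inserted)

Answer: NXDOMAIN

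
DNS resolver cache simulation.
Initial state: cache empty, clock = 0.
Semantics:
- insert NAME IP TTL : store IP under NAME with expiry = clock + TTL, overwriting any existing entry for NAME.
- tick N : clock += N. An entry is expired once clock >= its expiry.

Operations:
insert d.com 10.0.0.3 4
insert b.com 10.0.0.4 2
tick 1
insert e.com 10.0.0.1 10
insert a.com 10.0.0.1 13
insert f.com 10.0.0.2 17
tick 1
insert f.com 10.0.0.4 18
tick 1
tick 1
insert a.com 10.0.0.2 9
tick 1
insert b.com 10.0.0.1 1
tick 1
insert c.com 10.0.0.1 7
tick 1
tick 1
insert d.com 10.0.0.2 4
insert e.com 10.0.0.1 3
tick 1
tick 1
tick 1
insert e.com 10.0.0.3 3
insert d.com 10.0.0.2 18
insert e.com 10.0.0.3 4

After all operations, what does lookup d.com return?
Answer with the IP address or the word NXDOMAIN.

Op 1: insert d.com -> 10.0.0.3 (expiry=0+4=4). clock=0
Op 2: insert b.com -> 10.0.0.4 (expiry=0+2=2). clock=0
Op 3: tick 1 -> clock=1.
Op 4: insert e.com -> 10.0.0.1 (expiry=1+10=11). clock=1
Op 5: insert a.com -> 10.0.0.1 (expiry=1+13=14). clock=1
Op 6: insert f.com -> 10.0.0.2 (expiry=1+17=18). clock=1
Op 7: tick 1 -> clock=2. purged={b.com}
Op 8: insert f.com -> 10.0.0.4 (expiry=2+18=20). clock=2
Op 9: tick 1 -> clock=3.
Op 10: tick 1 -> clock=4. purged={d.com}
Op 11: insert a.com -> 10.0.0.2 (expiry=4+9=13). clock=4
Op 12: tick 1 -> clock=5.
Op 13: insert b.com -> 10.0.0.1 (expiry=5+1=6). clock=5
Op 14: tick 1 -> clock=6. purged={b.com}
Op 15: insert c.com -> 10.0.0.1 (expiry=6+7=13). clock=6
Op 16: tick 1 -> clock=7.
Op 17: tick 1 -> clock=8.
Op 18: insert d.com -> 10.0.0.2 (expiry=8+4=12). clock=8
Op 19: insert e.com -> 10.0.0.1 (expiry=8+3=11). clock=8
Op 20: tick 1 -> clock=9.
Op 21: tick 1 -> clock=10.
Op 22: tick 1 -> clock=11. purged={e.com}
Op 23: insert e.com -> 10.0.0.3 (expiry=11+3=14). clock=11
Op 24: insert d.com -> 10.0.0.2 (expiry=11+18=29). clock=11
Op 25: insert e.com -> 10.0.0.3 (expiry=11+4=15). clock=11
lookup d.com: present, ip=10.0.0.2 expiry=29 > clock=11

Answer: 10.0.0.2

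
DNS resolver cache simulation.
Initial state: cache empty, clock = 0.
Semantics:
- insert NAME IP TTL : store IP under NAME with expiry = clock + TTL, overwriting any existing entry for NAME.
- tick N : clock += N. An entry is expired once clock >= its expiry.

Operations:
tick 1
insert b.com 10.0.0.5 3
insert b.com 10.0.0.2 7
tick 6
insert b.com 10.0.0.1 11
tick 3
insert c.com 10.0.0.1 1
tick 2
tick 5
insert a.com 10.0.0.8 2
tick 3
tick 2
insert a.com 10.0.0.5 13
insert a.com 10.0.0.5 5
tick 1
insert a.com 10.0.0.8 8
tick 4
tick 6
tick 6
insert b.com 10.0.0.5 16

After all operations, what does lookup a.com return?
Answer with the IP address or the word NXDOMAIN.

Answer: NXDOMAIN

Derivation:
Op 1: tick 1 -> clock=1.
Op 2: insert b.com -> 10.0.0.5 (expiry=1+3=4). clock=1
Op 3: insert b.com -> 10.0.0.2 (expiry=1+7=8). clock=1
Op 4: tick 6 -> clock=7.
Op 5: insert b.com -> 10.0.0.1 (expiry=7+11=18). clock=7
Op 6: tick 3 -> clock=10.
Op 7: insert c.com -> 10.0.0.1 (expiry=10+1=11). clock=10
Op 8: tick 2 -> clock=12. purged={c.com}
Op 9: tick 5 -> clock=17.
Op 10: insert a.com -> 10.0.0.8 (expiry=17+2=19). clock=17
Op 11: tick 3 -> clock=20. purged={a.com,b.com}
Op 12: tick 2 -> clock=22.
Op 13: insert a.com -> 10.0.0.5 (expiry=22+13=35). clock=22
Op 14: insert a.com -> 10.0.0.5 (expiry=22+5=27). clock=22
Op 15: tick 1 -> clock=23.
Op 16: insert a.com -> 10.0.0.8 (expiry=23+8=31). clock=23
Op 17: tick 4 -> clock=27.
Op 18: tick 6 -> clock=33. purged={a.com}
Op 19: tick 6 -> clock=39.
Op 20: insert b.com -> 10.0.0.5 (expiry=39+16=55). clock=39
lookup a.com: not in cache (expired or never inserted)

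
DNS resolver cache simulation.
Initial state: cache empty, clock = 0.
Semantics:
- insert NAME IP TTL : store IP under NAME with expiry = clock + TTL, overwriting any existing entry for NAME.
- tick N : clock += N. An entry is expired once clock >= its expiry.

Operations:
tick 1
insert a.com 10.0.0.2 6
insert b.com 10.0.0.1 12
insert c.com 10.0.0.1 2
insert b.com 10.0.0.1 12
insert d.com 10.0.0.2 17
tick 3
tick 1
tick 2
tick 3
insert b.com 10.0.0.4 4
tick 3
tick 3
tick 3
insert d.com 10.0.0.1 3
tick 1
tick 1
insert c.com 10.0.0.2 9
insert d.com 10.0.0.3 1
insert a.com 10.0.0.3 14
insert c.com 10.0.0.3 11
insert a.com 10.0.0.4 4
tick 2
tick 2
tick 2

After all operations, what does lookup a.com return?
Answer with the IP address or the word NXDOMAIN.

Answer: NXDOMAIN

Derivation:
Op 1: tick 1 -> clock=1.
Op 2: insert a.com -> 10.0.0.2 (expiry=1+6=7). clock=1
Op 3: insert b.com -> 10.0.0.1 (expiry=1+12=13). clock=1
Op 4: insert c.com -> 10.0.0.1 (expiry=1+2=3). clock=1
Op 5: insert b.com -> 10.0.0.1 (expiry=1+12=13). clock=1
Op 6: insert d.com -> 10.0.0.2 (expiry=1+17=18). clock=1
Op 7: tick 3 -> clock=4. purged={c.com}
Op 8: tick 1 -> clock=5.
Op 9: tick 2 -> clock=7. purged={a.com}
Op 10: tick 3 -> clock=10.
Op 11: insert b.com -> 10.0.0.4 (expiry=10+4=14). clock=10
Op 12: tick 3 -> clock=13.
Op 13: tick 3 -> clock=16. purged={b.com}
Op 14: tick 3 -> clock=19. purged={d.com}
Op 15: insert d.com -> 10.0.0.1 (expiry=19+3=22). clock=19
Op 16: tick 1 -> clock=20.
Op 17: tick 1 -> clock=21.
Op 18: insert c.com -> 10.0.0.2 (expiry=21+9=30). clock=21
Op 19: insert d.com -> 10.0.0.3 (expiry=21+1=22). clock=21
Op 20: insert a.com -> 10.0.0.3 (expiry=21+14=35). clock=21
Op 21: insert c.com -> 10.0.0.3 (expiry=21+11=32). clock=21
Op 22: insert a.com -> 10.0.0.4 (expiry=21+4=25). clock=21
Op 23: tick 2 -> clock=23. purged={d.com}
Op 24: tick 2 -> clock=25. purged={a.com}
Op 25: tick 2 -> clock=27.
lookup a.com: not in cache (expired or never inserted)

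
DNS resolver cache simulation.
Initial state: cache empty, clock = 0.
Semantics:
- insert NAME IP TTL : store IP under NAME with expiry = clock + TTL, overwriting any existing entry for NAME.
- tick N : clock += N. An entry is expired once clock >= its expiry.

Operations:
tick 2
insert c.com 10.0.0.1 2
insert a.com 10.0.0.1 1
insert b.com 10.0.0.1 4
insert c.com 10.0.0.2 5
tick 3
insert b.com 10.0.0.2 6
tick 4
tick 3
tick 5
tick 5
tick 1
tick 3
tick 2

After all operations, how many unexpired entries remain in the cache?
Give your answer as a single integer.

Answer: 0

Derivation:
Op 1: tick 2 -> clock=2.
Op 2: insert c.com -> 10.0.0.1 (expiry=2+2=4). clock=2
Op 3: insert a.com -> 10.0.0.1 (expiry=2+1=3). clock=2
Op 4: insert b.com -> 10.0.0.1 (expiry=2+4=6). clock=2
Op 5: insert c.com -> 10.0.0.2 (expiry=2+5=7). clock=2
Op 6: tick 3 -> clock=5. purged={a.com}
Op 7: insert b.com -> 10.0.0.2 (expiry=5+6=11). clock=5
Op 8: tick 4 -> clock=9. purged={c.com}
Op 9: tick 3 -> clock=12. purged={b.com}
Op 10: tick 5 -> clock=17.
Op 11: tick 5 -> clock=22.
Op 12: tick 1 -> clock=23.
Op 13: tick 3 -> clock=26.
Op 14: tick 2 -> clock=28.
Final cache (unexpired): {} -> size=0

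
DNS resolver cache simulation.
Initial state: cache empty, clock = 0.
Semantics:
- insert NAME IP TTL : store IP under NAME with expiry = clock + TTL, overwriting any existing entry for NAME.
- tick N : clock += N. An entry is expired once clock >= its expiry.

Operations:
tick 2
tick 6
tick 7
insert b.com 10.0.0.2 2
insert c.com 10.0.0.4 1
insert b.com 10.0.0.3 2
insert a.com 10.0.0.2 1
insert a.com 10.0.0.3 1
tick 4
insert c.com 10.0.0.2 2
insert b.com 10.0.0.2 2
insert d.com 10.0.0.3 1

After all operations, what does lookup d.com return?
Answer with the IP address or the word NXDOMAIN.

Answer: 10.0.0.3

Derivation:
Op 1: tick 2 -> clock=2.
Op 2: tick 6 -> clock=8.
Op 3: tick 7 -> clock=15.
Op 4: insert b.com -> 10.0.0.2 (expiry=15+2=17). clock=15
Op 5: insert c.com -> 10.0.0.4 (expiry=15+1=16). clock=15
Op 6: insert b.com -> 10.0.0.3 (expiry=15+2=17). clock=15
Op 7: insert a.com -> 10.0.0.2 (expiry=15+1=16). clock=15
Op 8: insert a.com -> 10.0.0.3 (expiry=15+1=16). clock=15
Op 9: tick 4 -> clock=19. purged={a.com,b.com,c.com}
Op 10: insert c.com -> 10.0.0.2 (expiry=19+2=21). clock=19
Op 11: insert b.com -> 10.0.0.2 (expiry=19+2=21). clock=19
Op 12: insert d.com -> 10.0.0.3 (expiry=19+1=20). clock=19
lookup d.com: present, ip=10.0.0.3 expiry=20 > clock=19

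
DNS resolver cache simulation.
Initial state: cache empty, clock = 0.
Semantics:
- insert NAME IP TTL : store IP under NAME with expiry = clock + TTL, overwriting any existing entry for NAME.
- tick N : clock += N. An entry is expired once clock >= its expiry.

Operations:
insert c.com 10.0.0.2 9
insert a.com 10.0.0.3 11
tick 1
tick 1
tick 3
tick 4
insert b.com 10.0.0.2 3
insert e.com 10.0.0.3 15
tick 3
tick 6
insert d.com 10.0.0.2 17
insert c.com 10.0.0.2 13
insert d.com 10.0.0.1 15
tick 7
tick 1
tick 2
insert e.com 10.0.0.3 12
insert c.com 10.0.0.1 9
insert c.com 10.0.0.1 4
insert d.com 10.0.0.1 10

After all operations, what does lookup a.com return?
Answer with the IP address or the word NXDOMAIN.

Op 1: insert c.com -> 10.0.0.2 (expiry=0+9=9). clock=0
Op 2: insert a.com -> 10.0.0.3 (expiry=0+11=11). clock=0
Op 3: tick 1 -> clock=1.
Op 4: tick 1 -> clock=2.
Op 5: tick 3 -> clock=5.
Op 6: tick 4 -> clock=9. purged={c.com}
Op 7: insert b.com -> 10.0.0.2 (expiry=9+3=12). clock=9
Op 8: insert e.com -> 10.0.0.3 (expiry=9+15=24). clock=9
Op 9: tick 3 -> clock=12. purged={a.com,b.com}
Op 10: tick 6 -> clock=18.
Op 11: insert d.com -> 10.0.0.2 (expiry=18+17=35). clock=18
Op 12: insert c.com -> 10.0.0.2 (expiry=18+13=31). clock=18
Op 13: insert d.com -> 10.0.0.1 (expiry=18+15=33). clock=18
Op 14: tick 7 -> clock=25. purged={e.com}
Op 15: tick 1 -> clock=26.
Op 16: tick 2 -> clock=28.
Op 17: insert e.com -> 10.0.0.3 (expiry=28+12=40). clock=28
Op 18: insert c.com -> 10.0.0.1 (expiry=28+9=37). clock=28
Op 19: insert c.com -> 10.0.0.1 (expiry=28+4=32). clock=28
Op 20: insert d.com -> 10.0.0.1 (expiry=28+10=38). clock=28
lookup a.com: not in cache (expired or never inserted)

Answer: NXDOMAIN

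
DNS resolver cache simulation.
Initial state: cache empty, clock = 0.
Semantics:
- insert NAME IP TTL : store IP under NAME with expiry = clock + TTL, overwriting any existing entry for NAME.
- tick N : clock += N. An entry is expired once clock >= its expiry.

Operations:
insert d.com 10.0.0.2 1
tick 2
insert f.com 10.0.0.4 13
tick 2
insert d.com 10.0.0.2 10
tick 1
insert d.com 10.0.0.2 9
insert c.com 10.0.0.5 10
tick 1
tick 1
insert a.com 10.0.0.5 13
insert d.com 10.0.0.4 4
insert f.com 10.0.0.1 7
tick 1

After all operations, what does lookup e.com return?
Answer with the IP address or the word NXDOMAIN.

Op 1: insert d.com -> 10.0.0.2 (expiry=0+1=1). clock=0
Op 2: tick 2 -> clock=2. purged={d.com}
Op 3: insert f.com -> 10.0.0.4 (expiry=2+13=15). clock=2
Op 4: tick 2 -> clock=4.
Op 5: insert d.com -> 10.0.0.2 (expiry=4+10=14). clock=4
Op 6: tick 1 -> clock=5.
Op 7: insert d.com -> 10.0.0.2 (expiry=5+9=14). clock=5
Op 8: insert c.com -> 10.0.0.5 (expiry=5+10=15). clock=5
Op 9: tick 1 -> clock=6.
Op 10: tick 1 -> clock=7.
Op 11: insert a.com -> 10.0.0.5 (expiry=7+13=20). clock=7
Op 12: insert d.com -> 10.0.0.4 (expiry=7+4=11). clock=7
Op 13: insert f.com -> 10.0.0.1 (expiry=7+7=14). clock=7
Op 14: tick 1 -> clock=8.
lookup e.com: not in cache (expired or never inserted)

Answer: NXDOMAIN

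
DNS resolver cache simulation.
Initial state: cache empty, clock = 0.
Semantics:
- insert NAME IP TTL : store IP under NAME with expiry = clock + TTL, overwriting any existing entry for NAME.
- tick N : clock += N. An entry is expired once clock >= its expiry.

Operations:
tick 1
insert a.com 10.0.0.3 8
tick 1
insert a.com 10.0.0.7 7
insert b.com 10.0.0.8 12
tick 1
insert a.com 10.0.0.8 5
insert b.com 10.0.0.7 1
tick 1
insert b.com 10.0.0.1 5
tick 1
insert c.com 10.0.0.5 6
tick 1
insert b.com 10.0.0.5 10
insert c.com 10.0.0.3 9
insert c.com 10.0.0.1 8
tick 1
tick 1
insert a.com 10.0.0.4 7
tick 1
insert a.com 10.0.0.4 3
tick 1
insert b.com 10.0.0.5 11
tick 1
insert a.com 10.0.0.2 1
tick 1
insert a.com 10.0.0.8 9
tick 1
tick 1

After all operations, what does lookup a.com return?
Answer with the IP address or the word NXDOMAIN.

Op 1: tick 1 -> clock=1.
Op 2: insert a.com -> 10.0.0.3 (expiry=1+8=9). clock=1
Op 3: tick 1 -> clock=2.
Op 4: insert a.com -> 10.0.0.7 (expiry=2+7=9). clock=2
Op 5: insert b.com -> 10.0.0.8 (expiry=2+12=14). clock=2
Op 6: tick 1 -> clock=3.
Op 7: insert a.com -> 10.0.0.8 (expiry=3+5=8). clock=3
Op 8: insert b.com -> 10.0.0.7 (expiry=3+1=4). clock=3
Op 9: tick 1 -> clock=4. purged={b.com}
Op 10: insert b.com -> 10.0.0.1 (expiry=4+5=9). clock=4
Op 11: tick 1 -> clock=5.
Op 12: insert c.com -> 10.0.0.5 (expiry=5+6=11). clock=5
Op 13: tick 1 -> clock=6.
Op 14: insert b.com -> 10.0.0.5 (expiry=6+10=16). clock=6
Op 15: insert c.com -> 10.0.0.3 (expiry=6+9=15). clock=6
Op 16: insert c.com -> 10.0.0.1 (expiry=6+8=14). clock=6
Op 17: tick 1 -> clock=7.
Op 18: tick 1 -> clock=8. purged={a.com}
Op 19: insert a.com -> 10.0.0.4 (expiry=8+7=15). clock=8
Op 20: tick 1 -> clock=9.
Op 21: insert a.com -> 10.0.0.4 (expiry=9+3=12). clock=9
Op 22: tick 1 -> clock=10.
Op 23: insert b.com -> 10.0.0.5 (expiry=10+11=21). clock=10
Op 24: tick 1 -> clock=11.
Op 25: insert a.com -> 10.0.0.2 (expiry=11+1=12). clock=11
Op 26: tick 1 -> clock=12. purged={a.com}
Op 27: insert a.com -> 10.0.0.8 (expiry=12+9=21). clock=12
Op 28: tick 1 -> clock=13.
Op 29: tick 1 -> clock=14. purged={c.com}
lookup a.com: present, ip=10.0.0.8 expiry=21 > clock=14

Answer: 10.0.0.8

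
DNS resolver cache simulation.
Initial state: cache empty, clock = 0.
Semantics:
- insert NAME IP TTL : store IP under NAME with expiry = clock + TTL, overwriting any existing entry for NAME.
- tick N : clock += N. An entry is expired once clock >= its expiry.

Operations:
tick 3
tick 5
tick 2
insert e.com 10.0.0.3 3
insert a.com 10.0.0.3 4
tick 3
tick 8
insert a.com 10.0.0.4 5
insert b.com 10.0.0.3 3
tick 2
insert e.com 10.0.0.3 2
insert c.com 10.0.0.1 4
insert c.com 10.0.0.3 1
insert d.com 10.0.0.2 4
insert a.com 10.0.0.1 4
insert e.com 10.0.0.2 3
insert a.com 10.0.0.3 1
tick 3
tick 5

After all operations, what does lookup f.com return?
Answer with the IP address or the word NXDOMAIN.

Answer: NXDOMAIN

Derivation:
Op 1: tick 3 -> clock=3.
Op 2: tick 5 -> clock=8.
Op 3: tick 2 -> clock=10.
Op 4: insert e.com -> 10.0.0.3 (expiry=10+3=13). clock=10
Op 5: insert a.com -> 10.0.0.3 (expiry=10+4=14). clock=10
Op 6: tick 3 -> clock=13. purged={e.com}
Op 7: tick 8 -> clock=21. purged={a.com}
Op 8: insert a.com -> 10.0.0.4 (expiry=21+5=26). clock=21
Op 9: insert b.com -> 10.0.0.3 (expiry=21+3=24). clock=21
Op 10: tick 2 -> clock=23.
Op 11: insert e.com -> 10.0.0.3 (expiry=23+2=25). clock=23
Op 12: insert c.com -> 10.0.0.1 (expiry=23+4=27). clock=23
Op 13: insert c.com -> 10.0.0.3 (expiry=23+1=24). clock=23
Op 14: insert d.com -> 10.0.0.2 (expiry=23+4=27). clock=23
Op 15: insert a.com -> 10.0.0.1 (expiry=23+4=27). clock=23
Op 16: insert e.com -> 10.0.0.2 (expiry=23+3=26). clock=23
Op 17: insert a.com -> 10.0.0.3 (expiry=23+1=24). clock=23
Op 18: tick 3 -> clock=26. purged={a.com,b.com,c.com,e.com}
Op 19: tick 5 -> clock=31. purged={d.com}
lookup f.com: not in cache (expired or never inserted)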